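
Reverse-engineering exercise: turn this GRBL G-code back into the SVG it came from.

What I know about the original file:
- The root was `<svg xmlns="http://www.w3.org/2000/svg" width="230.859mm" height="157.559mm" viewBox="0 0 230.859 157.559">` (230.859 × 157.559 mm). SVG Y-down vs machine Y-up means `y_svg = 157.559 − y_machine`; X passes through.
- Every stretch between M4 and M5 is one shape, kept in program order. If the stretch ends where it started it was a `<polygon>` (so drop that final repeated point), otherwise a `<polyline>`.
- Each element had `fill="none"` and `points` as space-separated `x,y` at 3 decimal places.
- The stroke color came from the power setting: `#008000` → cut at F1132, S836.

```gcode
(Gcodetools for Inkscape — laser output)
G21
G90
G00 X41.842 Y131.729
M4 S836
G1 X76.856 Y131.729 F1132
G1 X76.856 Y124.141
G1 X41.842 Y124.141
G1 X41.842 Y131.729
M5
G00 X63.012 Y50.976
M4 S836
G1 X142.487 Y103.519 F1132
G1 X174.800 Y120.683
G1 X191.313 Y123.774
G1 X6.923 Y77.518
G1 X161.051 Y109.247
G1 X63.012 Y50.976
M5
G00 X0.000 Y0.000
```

y_svg = 157.559 − y_m. Every run uses S836, so all elements get stroke `#008000` (cut).

[1] closed run; points: 41.842,25.830 76.856,25.830 76.856,33.418 41.842,33.418

[2] closed run; points: 63.012,106.583 142.487,54.040 174.800,36.876 191.313,33.785 6.923,80.041 161.051,48.312

<svg xmlns="http://www.w3.org/2000/svg" width="230.859mm" height="157.559mm" viewBox="0 0 230.859 157.559">
  <polygon points="41.842,25.830 76.856,25.830 76.856,33.418 41.842,33.418" fill="none" stroke="#008000"/>
  <polygon points="63.012,106.583 142.487,54.040 174.800,36.876 191.313,33.785 6.923,80.041 161.051,48.312" fill="none" stroke="#008000"/>
</svg>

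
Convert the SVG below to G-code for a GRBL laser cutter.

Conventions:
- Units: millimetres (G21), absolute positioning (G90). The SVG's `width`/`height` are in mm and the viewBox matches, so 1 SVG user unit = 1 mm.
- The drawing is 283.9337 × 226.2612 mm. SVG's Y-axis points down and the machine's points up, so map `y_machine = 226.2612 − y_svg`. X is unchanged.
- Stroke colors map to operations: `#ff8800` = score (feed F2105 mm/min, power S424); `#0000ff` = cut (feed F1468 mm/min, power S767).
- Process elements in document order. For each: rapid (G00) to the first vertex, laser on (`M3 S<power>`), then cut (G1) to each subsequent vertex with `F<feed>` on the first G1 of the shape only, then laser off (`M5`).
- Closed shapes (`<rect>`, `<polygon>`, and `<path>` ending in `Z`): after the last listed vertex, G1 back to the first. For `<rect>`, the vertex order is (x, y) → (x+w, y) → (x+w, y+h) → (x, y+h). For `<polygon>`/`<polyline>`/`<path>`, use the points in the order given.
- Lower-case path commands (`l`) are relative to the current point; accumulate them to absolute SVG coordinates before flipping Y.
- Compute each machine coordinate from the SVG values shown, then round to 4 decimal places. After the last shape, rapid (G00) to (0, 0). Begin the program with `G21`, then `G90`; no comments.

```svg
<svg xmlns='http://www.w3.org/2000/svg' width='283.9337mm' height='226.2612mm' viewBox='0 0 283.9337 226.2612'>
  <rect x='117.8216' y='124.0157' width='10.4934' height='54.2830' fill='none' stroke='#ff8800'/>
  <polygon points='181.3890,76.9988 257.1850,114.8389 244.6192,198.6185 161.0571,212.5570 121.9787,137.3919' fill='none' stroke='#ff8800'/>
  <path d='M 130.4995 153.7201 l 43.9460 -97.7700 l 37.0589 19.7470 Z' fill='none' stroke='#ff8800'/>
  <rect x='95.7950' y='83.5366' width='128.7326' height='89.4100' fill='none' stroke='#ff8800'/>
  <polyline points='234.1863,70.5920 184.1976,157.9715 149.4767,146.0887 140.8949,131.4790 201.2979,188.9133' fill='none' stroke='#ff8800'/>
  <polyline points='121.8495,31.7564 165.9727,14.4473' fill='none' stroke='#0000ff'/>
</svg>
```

G21
G90
G00 X117.8216 Y102.2455
M3 S424
G1 X128.3150 Y102.2455 F2105
G1 X128.3150 Y47.9625
G1 X117.8216 Y47.9625
G1 X117.8216 Y102.2455
M5
G00 X181.3890 Y149.2624
M3 S424
G1 X257.1850 Y111.4223 F2105
G1 X244.6192 Y27.6427
G1 X161.0571 Y13.7042
G1 X121.9787 Y88.8693
G1 X181.3890 Y149.2624
M5
G00 X130.4995 Y72.5411
M3 S424
G1 X174.4455 Y170.3111 F2105
G1 X211.5044 Y150.5641
G1 X130.4995 Y72.5411
M5
G00 X95.7950 Y142.7246
M3 S424
G1 X224.5276 Y142.7246 F2105
G1 X224.5276 Y53.3146
G1 X95.7950 Y53.3146
G1 X95.7950 Y142.7246
M5
G00 X234.1863 Y155.6692
M3 S424
G1 X184.1976 Y68.2897 F2105
G1 X149.4767 Y80.1725
G1 X140.8949 Y94.7822
G1 X201.2979 Y37.3479
M5
G00 X121.8495 Y194.5048
M3 S767
G1 X165.9727 Y211.8139 F1468
M5
G00 X0.0000 Y0.0000

viewBox `0 0 283.9337 226.2612` with mm width/height → 1 unit = 1 mm. Flip: y_m = 226.2612 − y_svg.

**Shape 1** — `<rect>` rectangle, stroke `#ff8800` → score (S424, F2105). Machine vertices: (117.8216,102.2455) → (128.3150,102.2455) → (128.3150,47.9625) → (117.8216,47.9625) → (117.8216,102.2455). Closed: final G1 returns to the first vertex.

**Shape 2** — `<polygon>` regular polygon, stroke `#ff8800` → score (S424, F2105). Machine vertices: (181.3890,149.2624) → (257.1850,111.4223) → (244.6192,27.6427) → (161.0571,13.7042) → (121.9787,88.8693) → (181.3890,149.2624). Closed: final G1 returns to the first vertex.

**Shape 3** — `<path>` closed polygon, stroke `#ff8800` → score (S424, F2105). Machine vertices: (130.4995,72.5411) → (174.4455,170.3111) → (211.5044,150.5641) → (130.4995,72.5411). Closed: final G1 returns to the first vertex.

**Shape 4** — `<rect>` rectangle, stroke `#ff8800` → score (S424, F2105). Machine vertices: (95.7950,142.7246) → (224.5276,142.7246) → (224.5276,53.3146) → (95.7950,53.3146) → (95.7950,142.7246). Closed: final G1 returns to the first vertex.

**Shape 5** — `<polyline>` open polyline, stroke `#ff8800` → score (S424, F2105). Machine vertices: (234.1863,155.6692) → (184.1976,68.2897) → (149.4767,80.1725) → (140.8949,94.7822) → (201.2979,37.3479). Open path.

**Shape 6** — `<polyline>` line segment, stroke `#0000ff` → cut (S767, F1468). Machine vertices: (121.8495,194.5048) → (165.9727,211.8139). Open path.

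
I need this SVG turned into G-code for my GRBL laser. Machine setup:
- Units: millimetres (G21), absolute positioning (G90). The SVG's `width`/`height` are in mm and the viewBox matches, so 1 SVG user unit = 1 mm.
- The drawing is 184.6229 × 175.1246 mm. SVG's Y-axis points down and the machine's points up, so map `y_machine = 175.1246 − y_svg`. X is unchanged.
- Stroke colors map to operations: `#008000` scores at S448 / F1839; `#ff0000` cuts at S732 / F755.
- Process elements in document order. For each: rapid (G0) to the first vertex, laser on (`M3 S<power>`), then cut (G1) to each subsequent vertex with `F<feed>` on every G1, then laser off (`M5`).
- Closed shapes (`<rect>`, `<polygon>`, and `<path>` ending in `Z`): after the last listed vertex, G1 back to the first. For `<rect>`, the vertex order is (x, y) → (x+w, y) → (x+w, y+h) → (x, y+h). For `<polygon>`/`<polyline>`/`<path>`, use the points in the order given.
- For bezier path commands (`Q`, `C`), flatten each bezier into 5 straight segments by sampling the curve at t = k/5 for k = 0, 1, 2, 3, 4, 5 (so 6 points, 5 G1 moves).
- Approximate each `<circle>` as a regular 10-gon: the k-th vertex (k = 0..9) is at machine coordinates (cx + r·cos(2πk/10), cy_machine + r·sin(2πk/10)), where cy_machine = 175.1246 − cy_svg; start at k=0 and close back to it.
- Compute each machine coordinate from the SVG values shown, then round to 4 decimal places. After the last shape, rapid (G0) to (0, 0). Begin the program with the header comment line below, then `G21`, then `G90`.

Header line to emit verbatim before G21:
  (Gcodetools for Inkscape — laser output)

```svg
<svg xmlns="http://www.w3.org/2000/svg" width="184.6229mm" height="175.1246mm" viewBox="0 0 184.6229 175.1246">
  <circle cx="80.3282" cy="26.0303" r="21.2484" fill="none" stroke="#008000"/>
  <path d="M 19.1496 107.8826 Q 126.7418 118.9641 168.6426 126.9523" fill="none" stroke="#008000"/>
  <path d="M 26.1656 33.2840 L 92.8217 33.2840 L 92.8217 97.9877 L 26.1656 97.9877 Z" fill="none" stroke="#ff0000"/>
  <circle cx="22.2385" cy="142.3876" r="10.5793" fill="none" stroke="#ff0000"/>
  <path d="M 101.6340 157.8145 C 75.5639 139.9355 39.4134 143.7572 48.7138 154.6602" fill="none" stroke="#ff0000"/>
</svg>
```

(Gcodetools for Inkscape — laser output)
G21
G90
G0 X101.5766 Y149.0943
M3 S448
G1 X97.5185 Y161.5838 F1839
G1 X86.8943 Y169.3027 F1839
G1 X73.7621 Y169.3027 F1839
G1 X63.1379 Y161.5838 F1839
G1 X59.0798 Y149.0943 F1839
G1 X63.1379 Y136.6048 F1839
G1 X73.7621 Y128.8859 F1839
G1 X86.8943 Y128.8859 F1839
G1 X97.5185 Y136.6048 F1839
G1 X101.5766 Y149.0943 F1839
M5
G0 X19.1496 Y67.2420
M3 S448
G1 X59.5588 Y62.9331 F1839
G1 X94.7127 Y58.8717 F1839
G1 X124.6113 Y55.0578 F1839
G1 X149.2546 Y51.4913 F1839
G1 X168.6426 Y48.1723 F1839
M5
G0 X26.1656 Y141.8406
M3 S732
G1 X92.8217 Y141.8406 F755
G1 X92.8217 Y77.1369 F755
G1 X26.1656 Y77.1369 F755
G1 X26.1656 Y141.8406 F755
M5
G0 X32.8178 Y32.7370
M3 S732
G1 X30.7973 Y38.9554 F755
G1 X25.5077 Y42.7985 F755
G1 X18.9693 Y42.7985 F755
G1 X13.6797 Y38.9554 F755
G1 X11.6592 Y32.7370 F755
G1 X13.6797 Y26.5186 F755
G1 X18.9693 Y22.6755 F755
G1 X25.5077 Y22.6755 F755
G1 X30.7973 Y26.5186 F755
G1 X32.8178 Y32.7370 F755
M5
G0 X101.6340 Y17.3101
M3 S732
G1 X85.2265 Y25.5504 F755
G1 X69.0653 Y29.2842 F755
G1 X55.8157 Y29.2133 F755
G1 X48.1434 Y26.0395 F755
G1 X48.7138 Y20.4644 F755
M5
G0 X0.0000 Y0.0000

1 u = 1 mm; y_m = 175.1246 − y.

[1] `<circle>` circle, #008000→score S448 F1839: (101.5766,149.0943) → (97.5185,161.5838) → (86.8943,169.3027) → (73.7621,169.3027) → (63.1379,161.5838) → (59.0798,149.0943) → (63.1379,136.6048) → (73.7621,128.8859) → (86.8943,128.8859) → (97.5185,136.6048) → (101.5766,149.0943) (closed)

[2] `<path>` quadratic bezier, #008000→score S448 F1839: (19.1496,67.2420) → (59.5588,62.9331) → (94.7127,58.8717) → (124.6113,55.0578) → (149.2546,51.4913) → (168.6426,48.1723)

[3] `<path>` rectangle, #ff0000→cut S732 F755: (26.1656,141.8406) → (92.8217,141.8406) → (92.8217,77.1369) → (26.1656,77.1369) → (26.1656,141.8406) (closed)

[4] `<circle>` circle, #ff0000→cut S732 F755: (32.8178,32.7370) → (30.7973,38.9554) → (25.5077,42.7985) → (18.9693,42.7985) → (13.6797,38.9554) → (11.6592,32.7370) → (13.6797,26.5186) → (18.9693,22.6755) → (25.5077,22.6755) → (30.7973,26.5186) → (32.8178,32.7370) (closed)

[5] `<path>` cubic bezier, #ff0000→cut S732 F755: (101.6340,17.3101) → (85.2265,25.5504) → (69.0653,29.2842) → (55.8157,29.2133) → (48.1434,26.0395) → (48.7138,20.4644)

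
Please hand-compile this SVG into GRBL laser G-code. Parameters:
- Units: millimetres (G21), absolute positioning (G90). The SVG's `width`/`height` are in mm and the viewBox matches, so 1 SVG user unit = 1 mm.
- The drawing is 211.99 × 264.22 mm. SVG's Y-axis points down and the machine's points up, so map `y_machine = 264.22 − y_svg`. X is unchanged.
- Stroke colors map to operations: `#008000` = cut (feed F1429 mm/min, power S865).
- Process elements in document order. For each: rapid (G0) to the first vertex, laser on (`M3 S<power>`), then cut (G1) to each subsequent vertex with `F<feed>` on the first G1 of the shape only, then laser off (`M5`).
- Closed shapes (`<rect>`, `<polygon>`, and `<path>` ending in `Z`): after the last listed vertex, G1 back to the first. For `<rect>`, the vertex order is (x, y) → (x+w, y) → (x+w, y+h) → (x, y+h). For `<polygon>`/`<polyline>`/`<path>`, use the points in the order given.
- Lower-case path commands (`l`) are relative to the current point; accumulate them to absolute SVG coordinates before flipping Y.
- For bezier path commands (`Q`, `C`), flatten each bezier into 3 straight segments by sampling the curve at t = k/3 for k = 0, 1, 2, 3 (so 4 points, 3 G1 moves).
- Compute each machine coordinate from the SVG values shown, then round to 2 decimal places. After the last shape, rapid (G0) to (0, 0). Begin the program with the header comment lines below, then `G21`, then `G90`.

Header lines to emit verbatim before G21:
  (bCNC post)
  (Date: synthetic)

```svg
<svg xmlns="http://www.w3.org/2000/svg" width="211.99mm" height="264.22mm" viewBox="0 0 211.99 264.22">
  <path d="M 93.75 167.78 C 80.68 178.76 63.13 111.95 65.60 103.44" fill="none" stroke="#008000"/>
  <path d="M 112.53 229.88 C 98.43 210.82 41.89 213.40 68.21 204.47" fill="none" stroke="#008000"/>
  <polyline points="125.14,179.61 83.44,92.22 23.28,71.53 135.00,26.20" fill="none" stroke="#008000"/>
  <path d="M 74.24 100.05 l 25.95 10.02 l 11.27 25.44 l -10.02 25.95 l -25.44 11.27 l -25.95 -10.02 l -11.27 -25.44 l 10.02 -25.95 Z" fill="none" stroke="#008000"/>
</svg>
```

viewBox `0 0 211.99 264.22` with mm width/height → 1 unit = 1 mm. Flip: y_m = 264.22 − y_svg.

**Shape 1** — `<path>` cubic bezier, stroke `#008000` → cut (S865, F1429). Control points (SVG): P0=(93.75,167.78), P1=(80.68,178.76), P2=(63.13,111.95), P3=(65.60,103.44); sampled at t=k/3. Machine vertices: (93.75,96.44) → (80.09,106.35) → (68.90,137.88) → (65.60,160.78). Open path.

**Shape 2** — `<path>` cubic bezier, stroke `#008000` → cut (S865, F1429). Control points (SVG): P0=(112.53,229.88), P1=(98.43,210.82), P2=(41.89,213.40), P3=(68.21,204.47); sampled at t=k/3. Machine vertices: (112.53,34.34) → (88.92,47.41) → (64.87,53.43) → (68.21,59.75). Open path.

**Shape 3** — `<polyline>` open polyline, stroke `#008000` → cut (S865, F1429). Machine vertices: (125.14,84.61) → (83.44,172.00) → (23.28,192.69) → (135.00,238.02). Open path.

**Shape 4** — `<path>` regular polygon, stroke `#008000` → cut (S865, F1429). Machine vertices: (74.24,164.17) → (100.19,154.15) → (111.46,128.71) → (101.44,102.76) → (76.00,91.49) → (50.05,101.51) → (38.78,126.95) → (48.80,152.90) → (74.24,164.17). Closed: final G1 returns to the first vertex.

(bCNC post)
(Date: synthetic)
G21
G90
G0 X93.75 Y96.44
M3 S865
G1 X80.09 Y106.35 F1429
G1 X68.90 Y137.88
G1 X65.60 Y160.78
M5
G0 X112.53 Y34.34
M3 S865
G1 X88.92 Y47.41 F1429
G1 X64.87 Y53.43
G1 X68.21 Y59.75
M5
G0 X125.14 Y84.61
M3 S865
G1 X83.44 Y172.00 F1429
G1 X23.28 Y192.69
G1 X135.00 Y238.02
M5
G0 X74.24 Y164.17
M3 S865
G1 X100.19 Y154.15 F1429
G1 X111.46 Y128.71
G1 X101.44 Y102.76
G1 X76.00 Y91.49
G1 X50.05 Y101.51
G1 X38.78 Y126.95
G1 X48.80 Y152.90
G1 X74.24 Y164.17
M5
G0 X0.00 Y0.00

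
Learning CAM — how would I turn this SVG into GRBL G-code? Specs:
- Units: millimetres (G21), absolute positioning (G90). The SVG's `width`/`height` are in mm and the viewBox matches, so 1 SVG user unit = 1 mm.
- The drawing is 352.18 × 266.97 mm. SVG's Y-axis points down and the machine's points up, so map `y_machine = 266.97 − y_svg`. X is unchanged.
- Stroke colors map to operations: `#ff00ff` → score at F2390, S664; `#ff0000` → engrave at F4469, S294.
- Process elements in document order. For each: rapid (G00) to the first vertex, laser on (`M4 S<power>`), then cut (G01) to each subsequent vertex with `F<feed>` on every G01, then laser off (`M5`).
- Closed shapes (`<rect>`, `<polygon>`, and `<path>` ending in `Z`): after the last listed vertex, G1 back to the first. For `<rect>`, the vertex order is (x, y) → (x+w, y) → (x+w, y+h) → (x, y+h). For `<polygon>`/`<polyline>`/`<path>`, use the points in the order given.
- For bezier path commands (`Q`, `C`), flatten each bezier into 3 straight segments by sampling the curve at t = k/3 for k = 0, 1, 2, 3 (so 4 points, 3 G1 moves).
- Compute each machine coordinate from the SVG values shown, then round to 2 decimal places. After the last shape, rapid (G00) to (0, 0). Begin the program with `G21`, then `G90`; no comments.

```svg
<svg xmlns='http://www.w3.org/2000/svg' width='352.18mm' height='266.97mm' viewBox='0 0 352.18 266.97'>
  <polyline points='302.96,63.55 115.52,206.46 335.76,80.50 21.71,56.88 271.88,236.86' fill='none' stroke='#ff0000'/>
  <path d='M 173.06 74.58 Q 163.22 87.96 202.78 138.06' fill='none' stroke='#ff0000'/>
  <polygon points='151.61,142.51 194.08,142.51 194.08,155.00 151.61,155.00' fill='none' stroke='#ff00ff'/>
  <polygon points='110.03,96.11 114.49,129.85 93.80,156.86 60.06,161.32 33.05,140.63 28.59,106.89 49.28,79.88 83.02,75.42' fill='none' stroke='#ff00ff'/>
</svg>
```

viewBox `0 0 352.18 266.97` with mm width/height → 1 unit = 1 mm. Flip: y_m = 266.97 − y_svg.

**Shape 1** — `<polyline>` open polyline, stroke `#ff0000` → engrave (S294, F4469). Machine vertices: (302.96,203.42) → (115.52,60.51) → (335.76,186.47) → (21.71,210.09) → (271.88,30.11). Open path.

**Shape 2** — `<path>` quadratic bezier, stroke `#ff0000` → engrave (S294, F4469). Control points (SVG): P0=(173.06,74.58), P1=(163.22,87.96), P2=(202.78,138.06); sampled at t=k/3. Machine vertices: (173.06,192.39) → (171.99,179.39) → (181.90,158.23) → (202.78,128.91). Open path.

**Shape 3** — `<polygon>` rectangle, stroke `#ff00ff` → score (S664, F2390). Machine vertices: (151.61,124.46) → (194.08,124.46) → (194.08,111.97) → (151.61,111.97) → (151.61,124.46). Closed: final G1 returns to the first vertex.

**Shape 4** — `<polygon>` regular polygon, stroke `#ff00ff` → score (S664, F2390). Machine vertices: (110.03,170.86) → (114.49,137.12) → (93.80,110.11) → (60.06,105.65) → (33.05,126.34) → (28.59,160.08) → (49.28,187.09) → (83.02,191.55) → (110.03,170.86). Closed: final G1 returns to the first vertex.

G21
G90
G00 X302.96 Y203.42
M4 S294
G01 X115.52 Y60.51 F4469
G01 X335.76 Y186.47 F4469
G01 X21.71 Y210.09 F4469
G01 X271.88 Y30.11 F4469
M5
G00 X173.06 Y192.39
M4 S294
G01 X171.99 Y179.39 F4469
G01 X181.90 Y158.23 F4469
G01 X202.78 Y128.91 F4469
M5
G00 X151.61 Y124.46
M4 S664
G01 X194.08 Y124.46 F2390
G01 X194.08 Y111.97 F2390
G01 X151.61 Y111.97 F2390
G01 X151.61 Y124.46 F2390
M5
G00 X110.03 Y170.86
M4 S664
G01 X114.49 Y137.12 F2390
G01 X93.80 Y110.11 F2390
G01 X60.06 Y105.65 F2390
G01 X33.05 Y126.34 F2390
G01 X28.59 Y160.08 F2390
G01 X49.28 Y187.09 F2390
G01 X83.02 Y191.55 F2390
G01 X110.03 Y170.86 F2390
M5
G00 X0.00 Y0.00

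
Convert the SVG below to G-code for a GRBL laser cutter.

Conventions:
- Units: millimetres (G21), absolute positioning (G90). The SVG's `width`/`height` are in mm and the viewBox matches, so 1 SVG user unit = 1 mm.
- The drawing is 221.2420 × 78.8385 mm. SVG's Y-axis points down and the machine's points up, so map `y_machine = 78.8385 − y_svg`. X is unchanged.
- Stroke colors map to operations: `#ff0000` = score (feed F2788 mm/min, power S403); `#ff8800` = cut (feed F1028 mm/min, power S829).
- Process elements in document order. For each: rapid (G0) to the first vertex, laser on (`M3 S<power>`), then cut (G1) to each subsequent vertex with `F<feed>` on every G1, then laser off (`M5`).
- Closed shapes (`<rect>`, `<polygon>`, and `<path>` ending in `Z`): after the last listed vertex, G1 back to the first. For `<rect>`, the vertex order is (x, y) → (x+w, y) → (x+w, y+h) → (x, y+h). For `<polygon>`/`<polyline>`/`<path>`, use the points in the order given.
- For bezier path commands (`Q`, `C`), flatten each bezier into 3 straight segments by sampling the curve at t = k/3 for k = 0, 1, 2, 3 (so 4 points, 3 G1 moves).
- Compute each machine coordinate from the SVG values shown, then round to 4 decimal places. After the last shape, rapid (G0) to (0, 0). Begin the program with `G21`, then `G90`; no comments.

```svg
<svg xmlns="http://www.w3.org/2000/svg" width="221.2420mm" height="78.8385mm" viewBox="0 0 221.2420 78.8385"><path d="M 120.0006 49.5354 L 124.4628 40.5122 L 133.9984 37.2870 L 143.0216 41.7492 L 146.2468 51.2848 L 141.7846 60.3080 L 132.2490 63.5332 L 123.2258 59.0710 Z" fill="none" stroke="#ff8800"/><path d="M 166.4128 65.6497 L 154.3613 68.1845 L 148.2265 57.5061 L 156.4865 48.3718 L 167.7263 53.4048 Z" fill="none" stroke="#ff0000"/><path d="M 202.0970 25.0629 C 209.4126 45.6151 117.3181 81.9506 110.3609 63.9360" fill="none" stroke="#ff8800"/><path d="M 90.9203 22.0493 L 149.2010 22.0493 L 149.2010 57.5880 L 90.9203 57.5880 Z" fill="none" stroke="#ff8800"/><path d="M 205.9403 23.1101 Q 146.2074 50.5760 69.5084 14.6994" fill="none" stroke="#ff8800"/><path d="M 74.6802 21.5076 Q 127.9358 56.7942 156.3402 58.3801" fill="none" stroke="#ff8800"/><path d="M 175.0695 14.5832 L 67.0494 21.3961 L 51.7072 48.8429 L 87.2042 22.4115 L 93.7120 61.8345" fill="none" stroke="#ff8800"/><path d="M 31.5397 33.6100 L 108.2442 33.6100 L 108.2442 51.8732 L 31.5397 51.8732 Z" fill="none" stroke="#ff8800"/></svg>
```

Since the viewBox matches the mm dimensions, user units are millimetres directly. The only transform is the Y-flip y_m = 78.8385 − y_svg.

Shape 1 is a regular polygon drawn with `<path>`. Its stroke #ff8800 means cut at S829, F1028. After flipping Y the toolpath is (120.0006,29.3031) → (124.4628,38.3263) → (133.9984,41.5515) → (143.0216,37.0893) → (146.2468,27.5537) → (141.7846,18.5305) → (132.2490,15.3053) → (123.2258,19.7675) → (120.0006,29.3031), returning to the start.

Shape 2 is a regular polygon drawn with `<path>`. Its stroke #ff0000 means score at S403, F2788. After flipping Y the toolpath is (166.4128,13.1888) → (154.3613,10.6540) → (148.2265,21.3324) → (156.4865,30.4667) → (167.7263,25.4337) → (166.4128,13.1888), returning to the start.

Shape 3 is a cubic bezier drawn with `<path>`. Its stroke #ff8800 means cut at S829, F1028. After flipping Y the toolpath is (202.0970,53.7756) → (183.1110,30.5598) → (138.8621,12.4071) → (110.3609,14.9025).

Shape 4 is a rectangle drawn with `<path>`. Its stroke #ff8800 means cut at S829, F1028. After flipping Y the toolpath is (90.9203,56.7892) → (149.2010,56.7892) → (149.2010,21.2505) → (90.9203,21.2505) → (90.9203,56.7892), returning to the start.

Shape 5 is a quadratic bezier drawn with `<path>`. Its stroke #ff8800 means cut at S829, F1028. After flipping Y the toolpath is (205.9403,55.7284) → (164.2332,44.4559) → (118.7559,47.2594) → (69.5084,64.1391).

Shape 6 is a quadratic bezier drawn with `<path>`. Its stroke #ff8800 means cut at S829, F1028. After flipping Y the toolpath is (74.6802,57.3309) → (107.4227,37.5510) → (134.6427,25.2602) → (156.3402,20.4584).

Shape 7 is a open polyline drawn with `<path>`. Its stroke #ff8800 means cut at S829, F1028. After flipping Y the toolpath is (175.0695,64.2553) → (67.0494,57.4424) → (51.7072,29.9956) → (87.2042,56.4270) → (93.7120,17.0040).

Shape 8 is a rectangle drawn with `<path>`. Its stroke #ff8800 means cut at S829, F1028. After flipping Y the toolpath is (31.5397,45.2285) → (108.2442,45.2285) → (108.2442,26.9653) → (31.5397,26.9653) → (31.5397,45.2285), returning to the start.

G21
G90
G0 X120.0006 Y29.3031
M3 S829
G1 X124.4628 Y38.3263 F1028
G1 X133.9984 Y41.5515 F1028
G1 X143.0216 Y37.0893 F1028
G1 X146.2468 Y27.5537 F1028
G1 X141.7846 Y18.5305 F1028
G1 X132.2490 Y15.3053 F1028
G1 X123.2258 Y19.7675 F1028
G1 X120.0006 Y29.3031 F1028
M5
G0 X166.4128 Y13.1888
M3 S403
G1 X154.3613 Y10.6540 F2788
G1 X148.2265 Y21.3324 F2788
G1 X156.4865 Y30.4667 F2788
G1 X167.7263 Y25.4337 F2788
G1 X166.4128 Y13.1888 F2788
M5
G0 X202.0970 Y53.7756
M3 S829
G1 X183.1110 Y30.5598 F1028
G1 X138.8621 Y12.4071 F1028
G1 X110.3609 Y14.9025 F1028
M5
G0 X90.9203 Y56.7892
M3 S829
G1 X149.2010 Y56.7892 F1028
G1 X149.2010 Y21.2505 F1028
G1 X90.9203 Y21.2505 F1028
G1 X90.9203 Y56.7892 F1028
M5
G0 X205.9403 Y55.7284
M3 S829
G1 X164.2332 Y44.4559 F1028
G1 X118.7559 Y47.2594 F1028
G1 X69.5084 Y64.1391 F1028
M5
G0 X74.6802 Y57.3309
M3 S829
G1 X107.4227 Y37.5510 F1028
G1 X134.6427 Y25.2602 F1028
G1 X156.3402 Y20.4584 F1028
M5
G0 X175.0695 Y64.2553
M3 S829
G1 X67.0494 Y57.4424 F1028
G1 X51.7072 Y29.9956 F1028
G1 X87.2042 Y56.4270 F1028
G1 X93.7120 Y17.0040 F1028
M5
G0 X31.5397 Y45.2285
M3 S829
G1 X108.2442 Y45.2285 F1028
G1 X108.2442 Y26.9653 F1028
G1 X31.5397 Y26.9653 F1028
G1 X31.5397 Y45.2285 F1028
M5
G0 X0.0000 Y0.0000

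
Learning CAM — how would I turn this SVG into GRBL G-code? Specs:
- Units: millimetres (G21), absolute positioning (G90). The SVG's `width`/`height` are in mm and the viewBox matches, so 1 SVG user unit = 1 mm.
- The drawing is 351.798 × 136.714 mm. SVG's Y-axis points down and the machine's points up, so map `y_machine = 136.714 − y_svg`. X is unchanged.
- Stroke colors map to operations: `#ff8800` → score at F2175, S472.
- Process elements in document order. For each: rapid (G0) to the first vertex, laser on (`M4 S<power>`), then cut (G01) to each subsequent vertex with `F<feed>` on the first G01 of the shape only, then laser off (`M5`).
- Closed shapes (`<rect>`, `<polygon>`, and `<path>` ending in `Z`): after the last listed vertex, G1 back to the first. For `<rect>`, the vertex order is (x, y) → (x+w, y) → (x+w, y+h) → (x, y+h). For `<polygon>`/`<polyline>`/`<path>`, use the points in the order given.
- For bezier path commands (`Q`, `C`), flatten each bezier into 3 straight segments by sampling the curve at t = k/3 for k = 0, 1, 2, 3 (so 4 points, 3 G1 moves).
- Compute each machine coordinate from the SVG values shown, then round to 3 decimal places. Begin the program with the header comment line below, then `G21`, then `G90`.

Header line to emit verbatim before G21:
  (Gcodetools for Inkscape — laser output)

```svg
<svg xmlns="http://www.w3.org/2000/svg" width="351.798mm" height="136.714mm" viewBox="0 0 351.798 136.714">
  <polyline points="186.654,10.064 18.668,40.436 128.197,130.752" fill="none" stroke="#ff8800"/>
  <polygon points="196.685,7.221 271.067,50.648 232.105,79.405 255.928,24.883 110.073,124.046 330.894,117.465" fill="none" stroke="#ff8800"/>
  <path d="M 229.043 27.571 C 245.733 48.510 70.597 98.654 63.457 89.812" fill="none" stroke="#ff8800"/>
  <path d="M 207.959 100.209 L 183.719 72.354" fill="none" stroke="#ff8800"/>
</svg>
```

(Gcodetools for Inkscape — laser output)
G21
G90
G0 X186.654 Y126.650
M4 S472
G01 X18.668 Y96.278 F2175
G01 X128.197 Y5.962
M5
G0 X196.685 Y129.493
M4 S472
G01 X271.067 Y86.066 F2175
G01 X232.105 Y57.309
G01 X255.928 Y111.831
G01 X110.073 Y12.668
G01 X330.894 Y19.249
G01 X196.685 Y129.493
M5
G0 X229.043 Y109.143
M4 S472
G01 X195.118 Y81.735 F2175
G01 X113.269 Y54.456
G01 X63.457 Y46.902
M5
G0 X207.959 Y36.505
M4 S472
G01 X183.719 Y64.360 F2175
M5

1 u = 1 mm; y_m = 136.714 − y.

[1] `<polyline>` open polyline, #ff8800→score S472 F2175: (186.654,126.650) → (18.668,96.278) → (128.197,5.962)

[2] `<polygon>` closed polygon, #ff8800→score S472 F2175: (196.685,129.493) → (271.067,86.066) → (232.105,57.309) → (255.928,111.831) → (110.073,12.668) → (330.894,19.249) → (196.685,129.493) (closed)

[3] `<path>` cubic bezier, #ff8800→score S472 F2175: (229.043,109.143) → (195.118,81.735) → (113.269,54.456) → (63.457,46.902)

[4] `<path>` line segment, #ff8800→score S472 F2175: (207.959,36.505) → (183.719,64.360)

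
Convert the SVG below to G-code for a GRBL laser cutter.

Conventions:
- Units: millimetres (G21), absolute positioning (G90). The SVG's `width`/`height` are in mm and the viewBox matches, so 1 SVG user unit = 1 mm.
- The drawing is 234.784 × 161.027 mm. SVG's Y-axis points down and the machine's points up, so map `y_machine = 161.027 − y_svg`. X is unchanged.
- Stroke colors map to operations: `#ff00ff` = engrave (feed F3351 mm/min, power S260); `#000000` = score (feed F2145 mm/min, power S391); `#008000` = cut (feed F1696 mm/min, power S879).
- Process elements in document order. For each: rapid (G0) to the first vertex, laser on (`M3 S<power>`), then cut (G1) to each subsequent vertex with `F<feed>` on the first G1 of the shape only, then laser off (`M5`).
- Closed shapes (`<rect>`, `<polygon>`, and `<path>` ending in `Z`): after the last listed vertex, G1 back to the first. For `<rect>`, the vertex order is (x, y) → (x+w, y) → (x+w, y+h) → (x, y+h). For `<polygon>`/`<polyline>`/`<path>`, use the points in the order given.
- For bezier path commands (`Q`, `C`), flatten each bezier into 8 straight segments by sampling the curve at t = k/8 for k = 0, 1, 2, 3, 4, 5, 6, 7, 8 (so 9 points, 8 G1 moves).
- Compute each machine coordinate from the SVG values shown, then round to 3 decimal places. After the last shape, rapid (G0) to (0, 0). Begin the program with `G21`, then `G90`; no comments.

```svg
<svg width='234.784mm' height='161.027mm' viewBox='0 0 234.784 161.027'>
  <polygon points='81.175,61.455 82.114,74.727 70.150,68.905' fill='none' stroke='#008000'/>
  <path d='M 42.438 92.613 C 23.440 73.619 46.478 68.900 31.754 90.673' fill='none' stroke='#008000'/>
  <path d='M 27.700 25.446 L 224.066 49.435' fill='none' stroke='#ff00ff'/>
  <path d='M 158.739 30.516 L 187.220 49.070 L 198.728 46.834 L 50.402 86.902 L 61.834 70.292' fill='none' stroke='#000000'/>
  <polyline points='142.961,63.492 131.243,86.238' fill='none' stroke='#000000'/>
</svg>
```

G21
G90
G0 X81.175 Y99.572
M3 S879
G1 X82.114 Y86.300 F1696
G1 X70.150 Y92.122
G1 X81.175 Y99.572
M5
G0 X42.438 Y68.414
M3 S879
G1 X37.128 Y74.844 F1696
G1 X34.824 Y79.792
G1 X34.591 Y83.116
G1 X35.493 Y84.672
G1 X36.596 Y84.317
G1 X36.963 Y81.907
G1 X35.661 Y77.301
G1 X31.754 Y70.354
M5
G0 X27.700 Y135.581
M3 S260
G1 X224.066 Y111.592 F3351
M5
G0 X158.739 Y130.511
M3 S391
G1 X187.220 Y111.957 F2145
G1 X198.728 Y114.193
G1 X50.402 Y74.125
G1 X61.834 Y90.735
M5
G0 X142.961 Y97.535
M3 S391
G1 X131.243 Y74.789 F2145
M5
G0 X0.000 Y0.000

viewBox `0 0 234.784 161.027` with mm width/height → 1 unit = 1 mm. Flip: y_m = 161.027 − y_svg.

**Shape 1** — `<polygon>` regular polygon, stroke `#008000` → cut (S879, F1696). Machine vertices: (81.175,99.572) → (82.114,86.300) → (70.150,92.122) → (81.175,99.572). Closed: final G1 returns to the first vertex.

**Shape 2** — `<path>` cubic bezier, stroke `#008000` → cut (S879, F1696). Control points (SVG): P0=(42.438,92.613), P1=(23.440,73.619), P2=(46.478,68.900), P3=(31.754,90.673); sampled at t=k/8. Machine vertices: (42.438,68.414) → (37.128,74.844) → (34.824,79.792) → (34.591,83.116) → (35.493,84.672) → (36.596,84.317) → (36.963,81.907) → (35.661,77.301) → (31.754,70.354). Open path.

**Shape 3** — `<path>` line segment, stroke `#ff00ff` → engrave (S260, F3351). Machine vertices: (27.700,135.581) → (224.066,111.592). Open path.

**Shape 4** — `<path>` open polyline, stroke `#000000` → score (S391, F2145). Machine vertices: (158.739,130.511) → (187.220,111.957) → (198.728,114.193) → (50.402,74.125) → (61.834,90.735). Open path.

**Shape 5** — `<polyline>` line segment, stroke `#000000` → score (S391, F2145). Machine vertices: (142.961,97.535) → (131.243,74.789). Open path.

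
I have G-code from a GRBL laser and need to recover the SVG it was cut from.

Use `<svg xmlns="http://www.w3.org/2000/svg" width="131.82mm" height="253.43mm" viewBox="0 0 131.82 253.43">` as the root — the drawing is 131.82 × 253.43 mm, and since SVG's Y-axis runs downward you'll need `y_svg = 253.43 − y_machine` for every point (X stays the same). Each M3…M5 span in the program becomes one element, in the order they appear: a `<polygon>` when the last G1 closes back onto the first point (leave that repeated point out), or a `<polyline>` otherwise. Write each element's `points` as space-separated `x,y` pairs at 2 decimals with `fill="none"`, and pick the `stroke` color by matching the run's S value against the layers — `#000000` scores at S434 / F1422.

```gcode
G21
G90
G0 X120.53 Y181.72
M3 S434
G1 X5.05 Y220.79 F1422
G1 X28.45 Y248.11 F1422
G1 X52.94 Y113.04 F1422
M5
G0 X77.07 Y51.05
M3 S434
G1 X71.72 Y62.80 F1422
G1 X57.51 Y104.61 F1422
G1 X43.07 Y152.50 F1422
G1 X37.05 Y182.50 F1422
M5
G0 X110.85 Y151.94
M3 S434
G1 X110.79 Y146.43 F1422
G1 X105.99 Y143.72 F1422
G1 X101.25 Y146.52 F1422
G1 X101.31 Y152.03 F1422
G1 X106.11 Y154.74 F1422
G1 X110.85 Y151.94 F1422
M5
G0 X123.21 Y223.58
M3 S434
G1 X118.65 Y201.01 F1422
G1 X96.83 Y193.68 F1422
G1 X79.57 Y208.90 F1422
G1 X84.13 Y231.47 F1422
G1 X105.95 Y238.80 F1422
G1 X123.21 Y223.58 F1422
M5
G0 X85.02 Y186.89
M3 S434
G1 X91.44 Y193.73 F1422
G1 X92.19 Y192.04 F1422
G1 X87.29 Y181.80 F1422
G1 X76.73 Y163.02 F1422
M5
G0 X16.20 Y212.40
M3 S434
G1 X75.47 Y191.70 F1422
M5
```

<svg xmlns="http://www.w3.org/2000/svg" width="131.82mm" height="253.43mm" viewBox="0 0 131.82 253.43">
  <polyline points="120.53,71.71 5.05,32.64 28.45,5.32 52.94,140.39" fill="none" stroke="#000000"/>
  <polyline points="77.07,202.38 71.72,190.63 57.51,148.82 43.07,100.93 37.05,70.93" fill="none" stroke="#000000"/>
  <polygon points="110.85,101.49 110.79,107.00 105.99,109.71 101.25,106.91 101.31,101.40 106.11,98.69" fill="none" stroke="#000000"/>
  <polygon points="123.21,29.85 118.65,52.42 96.83,59.75 79.57,44.53 84.13,21.96 105.95,14.63" fill="none" stroke="#000000"/>
  <polyline points="85.02,66.54 91.44,59.70 92.19,61.39 87.29,71.63 76.73,90.41" fill="none" stroke="#000000"/>
  <polyline points="16.20,41.03 75.47,61.73" fill="none" stroke="#000000"/>
</svg>

Each laser-on run becomes one SVG element. Flip Y back into SVG space with y_svg = 253.43 − y_machine. Every run uses S434, so all elements get stroke `#000000` (score).

Run 1: The run is open, so emit a `<polyline>` with points (Y-flipped): 120.53,71.71 5.05,32.64 28.45,5.32 52.94,140.39.

Run 2: The run is open, so emit a `<polyline>` with points (Y-flipped): 77.07,202.38 71.72,190.63 57.51,148.82 43.07,100.93 37.05,70.93.

Run 3: The run returns to its start, so emit a `<polygon>` with points (Y-flipped): 110.85,101.49 110.79,107.00 105.99,109.71 101.25,106.91 101.31,101.40 106.11,98.69.

Run 4: The run returns to its start, so emit a `<polygon>` with points (Y-flipped): 123.21,29.85 118.65,52.42 96.83,59.75 79.57,44.53 84.13,21.96 105.95,14.63.

Run 5: The run is open, so emit a `<polyline>` with points (Y-flipped): 85.02,66.54 91.44,59.70 92.19,61.39 87.29,71.63 76.73,90.41.

Run 6: The run is open, so emit a `<polyline>` with points (Y-flipped): 16.20,41.03 75.47,61.73.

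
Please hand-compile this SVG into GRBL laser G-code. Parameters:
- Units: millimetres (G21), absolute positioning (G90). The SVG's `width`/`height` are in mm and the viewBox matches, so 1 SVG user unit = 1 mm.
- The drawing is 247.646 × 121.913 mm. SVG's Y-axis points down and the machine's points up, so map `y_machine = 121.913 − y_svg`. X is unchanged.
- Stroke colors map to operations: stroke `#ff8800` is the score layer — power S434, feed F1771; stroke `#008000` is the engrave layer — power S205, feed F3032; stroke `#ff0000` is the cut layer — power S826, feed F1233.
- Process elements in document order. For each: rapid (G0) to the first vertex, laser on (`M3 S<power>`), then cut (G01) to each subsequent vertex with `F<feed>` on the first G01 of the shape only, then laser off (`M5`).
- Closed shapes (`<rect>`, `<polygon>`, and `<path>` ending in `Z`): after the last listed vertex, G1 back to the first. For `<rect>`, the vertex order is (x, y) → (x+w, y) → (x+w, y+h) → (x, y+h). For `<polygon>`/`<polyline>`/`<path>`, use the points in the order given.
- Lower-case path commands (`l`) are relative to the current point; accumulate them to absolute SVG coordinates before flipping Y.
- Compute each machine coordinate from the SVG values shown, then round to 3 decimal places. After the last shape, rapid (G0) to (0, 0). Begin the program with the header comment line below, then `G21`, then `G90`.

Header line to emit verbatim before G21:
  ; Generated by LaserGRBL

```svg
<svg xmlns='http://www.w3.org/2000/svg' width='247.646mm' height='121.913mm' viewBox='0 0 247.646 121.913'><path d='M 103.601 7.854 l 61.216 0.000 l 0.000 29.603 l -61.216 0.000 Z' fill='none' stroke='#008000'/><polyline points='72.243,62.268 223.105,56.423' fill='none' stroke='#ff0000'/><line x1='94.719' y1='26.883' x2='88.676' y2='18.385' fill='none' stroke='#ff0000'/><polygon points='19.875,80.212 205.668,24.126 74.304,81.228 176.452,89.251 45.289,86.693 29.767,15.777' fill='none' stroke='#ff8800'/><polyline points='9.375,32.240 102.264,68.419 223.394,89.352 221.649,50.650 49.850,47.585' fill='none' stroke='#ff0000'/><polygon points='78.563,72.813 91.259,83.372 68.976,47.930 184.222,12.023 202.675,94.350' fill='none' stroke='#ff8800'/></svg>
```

viewBox `0 0 247.646 121.913` with mm width/height → 1 unit = 1 mm. Flip: y_m = 121.913 − y_svg.

**Shape 1** — `<path>` rectangle, stroke `#008000` → engrave (S205, F3032). Machine vertices: (103.601,114.059) → (164.817,114.059) → (164.817,84.456) → (103.601,84.456) → (103.601,114.059). Closed: final G1 returns to the first vertex.

**Shape 2** — `<polyline>` line segment, stroke `#ff0000` → cut (S826, F1233). Machine vertices: (72.243,59.645) → (223.105,65.490). Open path.

**Shape 3** — `<line>` line segment, stroke `#ff0000` → cut (S826, F1233). Machine vertices: (94.719,95.030) → (88.676,103.528). Open path.

**Shape 4** — `<polygon>` closed polygon, stroke `#ff8800` → score (S434, F1771). Machine vertices: (19.875,41.701) → (205.668,97.787) → (74.304,40.685) → (176.452,32.662) → (45.289,35.220) → (29.767,106.136) → (19.875,41.701). Closed: final G1 returns to the first vertex.

**Shape 5** — `<polyline>` open polyline, stroke `#ff0000` → cut (S826, F1233). Machine vertices: (9.375,89.673) → (102.264,53.494) → (223.394,32.561) → (221.649,71.263) → (49.850,74.328). Open path.

**Shape 6** — `<polygon>` closed polygon, stroke `#ff8800` → score (S434, F1771). Machine vertices: (78.563,49.100) → (91.259,38.541) → (68.976,73.983) → (184.222,109.890) → (202.675,27.563) → (78.563,49.100). Closed: final G1 returns to the first vertex.

; Generated by LaserGRBL
G21
G90
G0 X103.601 Y114.059
M3 S205
G01 X164.817 Y114.059 F3032
G01 X164.817 Y84.456
G01 X103.601 Y84.456
G01 X103.601 Y114.059
M5
G0 X72.243 Y59.645
M3 S826
G01 X223.105 Y65.490 F1233
M5
G0 X94.719 Y95.030
M3 S826
G01 X88.676 Y103.528 F1233
M5
G0 X19.875 Y41.701
M3 S434
G01 X205.668 Y97.787 F1771
G01 X74.304 Y40.685
G01 X176.452 Y32.662
G01 X45.289 Y35.220
G01 X29.767 Y106.136
G01 X19.875 Y41.701
M5
G0 X9.375 Y89.673
M3 S826
G01 X102.264 Y53.494 F1233
G01 X223.394 Y32.561
G01 X221.649 Y71.263
G01 X49.850 Y74.328
M5
G0 X78.563 Y49.100
M3 S434
G01 X91.259 Y38.541 F1771
G01 X68.976 Y73.983
G01 X184.222 Y109.890
G01 X202.675 Y27.563
G01 X78.563 Y49.100
M5
G0 X0.000 Y0.000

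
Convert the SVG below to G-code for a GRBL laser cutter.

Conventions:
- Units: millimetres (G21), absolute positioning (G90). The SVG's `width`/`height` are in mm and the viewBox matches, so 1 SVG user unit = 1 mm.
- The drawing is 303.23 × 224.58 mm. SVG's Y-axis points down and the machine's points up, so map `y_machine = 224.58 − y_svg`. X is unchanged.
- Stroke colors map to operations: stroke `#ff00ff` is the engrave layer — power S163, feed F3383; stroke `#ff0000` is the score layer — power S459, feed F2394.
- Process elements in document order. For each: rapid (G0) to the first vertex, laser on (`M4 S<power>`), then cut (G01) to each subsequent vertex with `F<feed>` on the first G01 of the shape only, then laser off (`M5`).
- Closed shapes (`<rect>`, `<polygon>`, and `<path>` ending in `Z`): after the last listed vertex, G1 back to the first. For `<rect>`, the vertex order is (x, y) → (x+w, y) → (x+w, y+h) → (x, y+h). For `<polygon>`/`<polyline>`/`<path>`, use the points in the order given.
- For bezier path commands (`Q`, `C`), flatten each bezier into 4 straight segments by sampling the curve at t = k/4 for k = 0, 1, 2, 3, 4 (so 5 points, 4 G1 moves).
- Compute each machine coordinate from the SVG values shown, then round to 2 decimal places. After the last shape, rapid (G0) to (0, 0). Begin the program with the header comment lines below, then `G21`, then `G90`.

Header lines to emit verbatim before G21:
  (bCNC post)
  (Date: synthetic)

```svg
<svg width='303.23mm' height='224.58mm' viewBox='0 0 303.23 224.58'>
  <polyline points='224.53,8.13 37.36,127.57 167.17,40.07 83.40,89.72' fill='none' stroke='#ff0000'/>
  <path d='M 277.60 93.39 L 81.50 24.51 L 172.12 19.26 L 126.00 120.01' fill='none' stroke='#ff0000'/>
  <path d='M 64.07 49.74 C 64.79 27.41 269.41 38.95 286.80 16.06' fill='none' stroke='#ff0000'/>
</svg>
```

viewBox `0 0 303.23 224.58` with mm width/height → 1 unit = 1 mm. Flip: y_m = 224.58 − y_svg.

**Shape 1** — `<polyline>` open polyline, stroke `#ff0000` → score (S459, F2394). Machine vertices: (224.53,216.45) → (37.36,97.01) → (167.17,184.51) → (83.40,134.86). Open path.

**Shape 2** — `<path>` open polyline, stroke `#ff0000` → score (S459, F2394). Machine vertices: (277.60,131.19) → (81.50,200.07) → (172.12,205.32) → (126.00,104.57). Open path.

**Shape 3** — `<path>` cubic bezier, stroke `#ff0000` → score (S459, F2394). Control points (SVG): P0=(64.07,49.74), P1=(64.79,27.41), P2=(269.41,38.95), P3=(286.80,16.06); sampled at t=k/4. Machine vertices: (64.07,174.84) → (96.73,186.30) → (169.18,191.47) → (244.76,196.74) → (286.80,208.52). Open path.

(bCNC post)
(Date: synthetic)
G21
G90
G0 X224.53 Y216.45
M4 S459
G01 X37.36 Y97.01 F2394
G01 X167.17 Y184.51
G01 X83.40 Y134.86
M5
G0 X277.60 Y131.19
M4 S459
G01 X81.50 Y200.07 F2394
G01 X172.12 Y205.32
G01 X126.00 Y104.57
M5
G0 X64.07 Y174.84
M4 S459
G01 X96.73 Y186.30 F2394
G01 X169.18 Y191.47
G01 X244.76 Y196.74
G01 X286.80 Y208.52
M5
G0 X0.00 Y0.00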